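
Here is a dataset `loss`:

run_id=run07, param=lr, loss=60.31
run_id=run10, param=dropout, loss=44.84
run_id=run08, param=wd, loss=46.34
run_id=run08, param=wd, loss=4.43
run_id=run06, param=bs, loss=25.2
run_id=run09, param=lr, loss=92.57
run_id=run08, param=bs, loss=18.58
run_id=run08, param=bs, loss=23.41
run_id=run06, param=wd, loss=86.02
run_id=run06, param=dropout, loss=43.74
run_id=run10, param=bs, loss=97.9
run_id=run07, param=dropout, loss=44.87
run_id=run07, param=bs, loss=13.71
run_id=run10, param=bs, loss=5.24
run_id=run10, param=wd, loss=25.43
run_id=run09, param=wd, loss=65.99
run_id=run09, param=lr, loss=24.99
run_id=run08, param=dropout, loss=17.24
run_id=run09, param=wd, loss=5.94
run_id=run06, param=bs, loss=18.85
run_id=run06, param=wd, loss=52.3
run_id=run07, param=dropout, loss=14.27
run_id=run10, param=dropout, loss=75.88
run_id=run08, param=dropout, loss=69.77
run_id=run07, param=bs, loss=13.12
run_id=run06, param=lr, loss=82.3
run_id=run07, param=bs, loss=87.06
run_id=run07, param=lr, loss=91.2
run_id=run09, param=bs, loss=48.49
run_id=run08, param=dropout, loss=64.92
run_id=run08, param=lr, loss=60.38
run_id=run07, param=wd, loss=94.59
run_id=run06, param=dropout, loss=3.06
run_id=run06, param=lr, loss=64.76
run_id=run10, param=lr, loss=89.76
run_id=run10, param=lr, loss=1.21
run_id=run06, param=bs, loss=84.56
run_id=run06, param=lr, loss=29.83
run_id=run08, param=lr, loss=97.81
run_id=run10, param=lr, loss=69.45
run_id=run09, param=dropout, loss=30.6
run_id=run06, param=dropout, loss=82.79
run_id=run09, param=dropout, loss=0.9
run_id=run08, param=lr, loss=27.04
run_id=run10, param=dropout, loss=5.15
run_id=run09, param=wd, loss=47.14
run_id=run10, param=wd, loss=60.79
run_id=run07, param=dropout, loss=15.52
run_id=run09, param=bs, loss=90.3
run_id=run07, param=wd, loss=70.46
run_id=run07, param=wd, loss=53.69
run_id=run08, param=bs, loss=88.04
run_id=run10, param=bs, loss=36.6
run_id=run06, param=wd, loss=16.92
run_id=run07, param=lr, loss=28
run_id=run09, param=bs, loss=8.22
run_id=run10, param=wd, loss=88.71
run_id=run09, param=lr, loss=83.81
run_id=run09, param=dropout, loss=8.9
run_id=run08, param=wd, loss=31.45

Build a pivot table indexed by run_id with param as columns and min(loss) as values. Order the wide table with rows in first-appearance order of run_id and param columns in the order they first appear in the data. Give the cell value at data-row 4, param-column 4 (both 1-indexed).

18.85

With rows in first-appearance order of run_id, row 4 is run_id=run06. param columns in first-appearance order: lr, dropout, wd, bs; column 4 is bs.
Long rows with run_id=run06, param=bs: min(25.2, 18.85, 84.56) = 18.85.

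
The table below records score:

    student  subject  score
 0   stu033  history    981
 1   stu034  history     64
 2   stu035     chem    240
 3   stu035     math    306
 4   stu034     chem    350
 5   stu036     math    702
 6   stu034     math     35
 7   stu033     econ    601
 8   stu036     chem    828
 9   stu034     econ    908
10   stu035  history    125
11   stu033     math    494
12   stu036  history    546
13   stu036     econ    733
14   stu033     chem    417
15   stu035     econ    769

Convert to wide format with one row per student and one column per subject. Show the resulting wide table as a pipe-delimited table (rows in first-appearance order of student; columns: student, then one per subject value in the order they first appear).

| student | history | chem | math | econ |
| stu033 | 981 | 417 | 494 | 601 |
| stu034 | 64 | 350 | 35 | 908 |
| stu035 | 125 | 240 | 306 | 769 |
| stu036 | 546 | 828 | 702 | 733 |

Columns: student plus the 4 distinct subject values (history, chem, math, econ).
For example, row stu033 column history takes score=981 from the long row (stu033, history).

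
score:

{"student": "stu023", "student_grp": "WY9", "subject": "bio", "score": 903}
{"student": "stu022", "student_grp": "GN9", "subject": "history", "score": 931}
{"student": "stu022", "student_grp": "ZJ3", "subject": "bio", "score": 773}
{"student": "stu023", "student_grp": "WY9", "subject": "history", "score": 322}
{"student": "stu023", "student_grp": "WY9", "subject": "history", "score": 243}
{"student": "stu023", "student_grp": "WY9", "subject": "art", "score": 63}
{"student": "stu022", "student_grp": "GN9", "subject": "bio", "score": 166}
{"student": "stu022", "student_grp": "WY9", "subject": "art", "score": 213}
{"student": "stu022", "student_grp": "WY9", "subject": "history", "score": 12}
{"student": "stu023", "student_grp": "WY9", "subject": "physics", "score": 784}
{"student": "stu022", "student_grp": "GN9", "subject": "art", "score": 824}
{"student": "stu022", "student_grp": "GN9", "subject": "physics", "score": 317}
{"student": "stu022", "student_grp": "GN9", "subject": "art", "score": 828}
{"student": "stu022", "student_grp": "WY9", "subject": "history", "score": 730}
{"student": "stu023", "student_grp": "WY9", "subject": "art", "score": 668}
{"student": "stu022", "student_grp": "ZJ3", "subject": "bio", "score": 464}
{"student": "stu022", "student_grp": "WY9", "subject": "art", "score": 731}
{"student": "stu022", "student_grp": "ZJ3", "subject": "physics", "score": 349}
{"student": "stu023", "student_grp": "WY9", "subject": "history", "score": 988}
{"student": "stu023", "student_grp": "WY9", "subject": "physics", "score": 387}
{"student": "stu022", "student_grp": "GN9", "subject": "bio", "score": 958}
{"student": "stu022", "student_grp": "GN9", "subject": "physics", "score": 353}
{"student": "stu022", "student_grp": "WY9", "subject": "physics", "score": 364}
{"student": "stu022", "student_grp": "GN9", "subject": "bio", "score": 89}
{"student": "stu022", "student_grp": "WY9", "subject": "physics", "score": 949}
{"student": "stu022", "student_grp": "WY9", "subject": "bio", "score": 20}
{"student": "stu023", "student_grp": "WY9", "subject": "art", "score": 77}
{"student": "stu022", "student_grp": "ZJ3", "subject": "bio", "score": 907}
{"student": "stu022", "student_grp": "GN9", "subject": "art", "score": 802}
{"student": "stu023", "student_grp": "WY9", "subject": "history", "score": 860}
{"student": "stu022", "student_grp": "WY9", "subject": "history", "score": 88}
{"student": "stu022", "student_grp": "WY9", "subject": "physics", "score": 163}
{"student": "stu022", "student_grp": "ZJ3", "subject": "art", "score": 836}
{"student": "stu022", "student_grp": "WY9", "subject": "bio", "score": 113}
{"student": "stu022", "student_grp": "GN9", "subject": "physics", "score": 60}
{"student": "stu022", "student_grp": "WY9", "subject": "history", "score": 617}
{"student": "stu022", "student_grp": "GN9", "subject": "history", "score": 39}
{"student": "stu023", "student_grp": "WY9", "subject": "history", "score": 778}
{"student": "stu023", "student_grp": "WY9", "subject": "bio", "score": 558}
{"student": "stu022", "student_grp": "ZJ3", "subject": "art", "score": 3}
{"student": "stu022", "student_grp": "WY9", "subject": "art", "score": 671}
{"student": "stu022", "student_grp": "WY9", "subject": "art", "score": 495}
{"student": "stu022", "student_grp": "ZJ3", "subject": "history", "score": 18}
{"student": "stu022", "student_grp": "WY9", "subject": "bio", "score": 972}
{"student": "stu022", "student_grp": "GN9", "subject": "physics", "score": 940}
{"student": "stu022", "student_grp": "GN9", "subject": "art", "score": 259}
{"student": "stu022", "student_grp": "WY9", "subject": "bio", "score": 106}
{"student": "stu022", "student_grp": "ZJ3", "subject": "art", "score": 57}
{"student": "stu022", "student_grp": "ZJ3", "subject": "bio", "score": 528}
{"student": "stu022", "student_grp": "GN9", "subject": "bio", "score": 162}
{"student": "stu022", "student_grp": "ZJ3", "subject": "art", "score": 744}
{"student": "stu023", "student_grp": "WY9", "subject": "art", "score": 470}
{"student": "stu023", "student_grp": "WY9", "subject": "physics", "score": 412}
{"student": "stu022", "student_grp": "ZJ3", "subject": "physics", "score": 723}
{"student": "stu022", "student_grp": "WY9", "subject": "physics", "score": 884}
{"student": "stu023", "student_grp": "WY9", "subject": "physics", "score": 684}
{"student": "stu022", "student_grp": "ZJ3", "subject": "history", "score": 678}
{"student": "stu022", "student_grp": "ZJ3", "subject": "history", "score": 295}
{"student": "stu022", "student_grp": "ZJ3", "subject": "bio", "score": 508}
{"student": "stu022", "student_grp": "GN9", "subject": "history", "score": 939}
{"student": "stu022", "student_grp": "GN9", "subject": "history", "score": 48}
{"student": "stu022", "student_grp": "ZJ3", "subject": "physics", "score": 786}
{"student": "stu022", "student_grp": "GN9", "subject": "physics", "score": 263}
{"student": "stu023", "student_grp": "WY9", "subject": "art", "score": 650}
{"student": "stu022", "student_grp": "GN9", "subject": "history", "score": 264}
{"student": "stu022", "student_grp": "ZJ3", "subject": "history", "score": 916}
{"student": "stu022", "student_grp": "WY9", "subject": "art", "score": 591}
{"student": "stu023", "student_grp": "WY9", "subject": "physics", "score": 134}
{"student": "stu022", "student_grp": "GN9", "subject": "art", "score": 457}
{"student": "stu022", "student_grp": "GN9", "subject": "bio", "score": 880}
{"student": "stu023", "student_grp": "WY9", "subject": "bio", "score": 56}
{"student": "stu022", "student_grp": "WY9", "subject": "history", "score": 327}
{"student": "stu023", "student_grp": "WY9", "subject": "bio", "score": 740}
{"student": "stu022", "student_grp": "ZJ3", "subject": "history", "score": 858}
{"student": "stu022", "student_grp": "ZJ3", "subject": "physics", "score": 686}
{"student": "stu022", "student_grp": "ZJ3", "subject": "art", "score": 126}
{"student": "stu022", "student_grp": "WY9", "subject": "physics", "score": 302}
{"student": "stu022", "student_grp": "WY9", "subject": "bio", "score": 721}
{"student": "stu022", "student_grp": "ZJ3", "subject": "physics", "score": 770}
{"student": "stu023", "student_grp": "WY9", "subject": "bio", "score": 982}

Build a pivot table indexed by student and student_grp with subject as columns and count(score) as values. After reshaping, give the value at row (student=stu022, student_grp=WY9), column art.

Rows with student=stu022, student_grp=WY9 and subject=art: score values are 213, 731, 671, 495, 591.
5 rows match — count = 5.

5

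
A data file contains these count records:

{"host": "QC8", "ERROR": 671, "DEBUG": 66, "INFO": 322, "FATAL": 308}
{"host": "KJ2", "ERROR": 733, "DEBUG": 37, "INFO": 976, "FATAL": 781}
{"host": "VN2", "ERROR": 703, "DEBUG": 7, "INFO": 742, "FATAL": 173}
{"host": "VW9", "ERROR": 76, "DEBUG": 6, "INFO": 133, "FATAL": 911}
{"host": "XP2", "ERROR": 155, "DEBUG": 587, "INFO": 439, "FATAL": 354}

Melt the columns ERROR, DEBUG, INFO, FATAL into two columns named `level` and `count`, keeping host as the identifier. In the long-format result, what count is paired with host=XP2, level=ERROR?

155

Unpivoting turns each (host, wide-column) pair into one long row.
The wide cell at row XP2, column ERROR holds 155, so the long row (XP2, ERROR) has count=155.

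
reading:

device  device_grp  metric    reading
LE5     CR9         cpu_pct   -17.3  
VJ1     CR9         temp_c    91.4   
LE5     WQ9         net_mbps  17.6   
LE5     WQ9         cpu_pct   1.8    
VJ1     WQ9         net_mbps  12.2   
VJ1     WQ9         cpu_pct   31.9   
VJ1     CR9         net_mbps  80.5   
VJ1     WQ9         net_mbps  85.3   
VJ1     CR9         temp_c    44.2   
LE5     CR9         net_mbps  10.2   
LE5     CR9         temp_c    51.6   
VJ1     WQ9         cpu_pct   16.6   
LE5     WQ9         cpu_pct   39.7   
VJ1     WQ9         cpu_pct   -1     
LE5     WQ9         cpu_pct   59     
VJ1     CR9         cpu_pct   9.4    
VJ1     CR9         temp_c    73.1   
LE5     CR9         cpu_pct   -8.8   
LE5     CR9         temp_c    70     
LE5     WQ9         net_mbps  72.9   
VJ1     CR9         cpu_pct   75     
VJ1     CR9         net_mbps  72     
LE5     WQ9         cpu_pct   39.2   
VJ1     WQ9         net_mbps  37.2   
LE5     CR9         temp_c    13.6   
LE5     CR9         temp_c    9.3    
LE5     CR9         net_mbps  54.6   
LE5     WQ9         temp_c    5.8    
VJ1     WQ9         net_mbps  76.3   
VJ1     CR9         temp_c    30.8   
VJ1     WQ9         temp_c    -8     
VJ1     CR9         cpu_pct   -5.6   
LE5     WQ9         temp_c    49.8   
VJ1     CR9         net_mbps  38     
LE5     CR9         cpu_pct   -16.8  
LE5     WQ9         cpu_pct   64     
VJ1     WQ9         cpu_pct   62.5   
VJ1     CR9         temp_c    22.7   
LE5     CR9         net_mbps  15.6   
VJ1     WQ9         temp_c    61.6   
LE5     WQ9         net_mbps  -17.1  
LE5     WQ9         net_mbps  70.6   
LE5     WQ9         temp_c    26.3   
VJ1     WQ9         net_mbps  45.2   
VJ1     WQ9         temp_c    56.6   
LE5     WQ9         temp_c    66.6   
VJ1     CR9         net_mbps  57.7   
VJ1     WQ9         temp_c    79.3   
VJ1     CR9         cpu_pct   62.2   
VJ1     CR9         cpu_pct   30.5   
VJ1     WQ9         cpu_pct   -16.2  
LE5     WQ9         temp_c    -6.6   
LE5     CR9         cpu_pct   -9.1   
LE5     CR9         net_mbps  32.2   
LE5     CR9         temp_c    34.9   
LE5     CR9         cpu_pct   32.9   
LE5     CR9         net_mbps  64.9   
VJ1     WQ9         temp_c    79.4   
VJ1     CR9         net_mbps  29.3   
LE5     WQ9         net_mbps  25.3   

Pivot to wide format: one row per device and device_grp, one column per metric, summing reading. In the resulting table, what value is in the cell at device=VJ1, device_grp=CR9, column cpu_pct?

171.5

Rows with device=VJ1, device_grp=CR9 and metric=cpu_pct: reading values are 9.4, 75, -5.6, 62.2, 30.5.
9.4 + 75 + -5.6 + 62.2 + 30.5 = 171.5.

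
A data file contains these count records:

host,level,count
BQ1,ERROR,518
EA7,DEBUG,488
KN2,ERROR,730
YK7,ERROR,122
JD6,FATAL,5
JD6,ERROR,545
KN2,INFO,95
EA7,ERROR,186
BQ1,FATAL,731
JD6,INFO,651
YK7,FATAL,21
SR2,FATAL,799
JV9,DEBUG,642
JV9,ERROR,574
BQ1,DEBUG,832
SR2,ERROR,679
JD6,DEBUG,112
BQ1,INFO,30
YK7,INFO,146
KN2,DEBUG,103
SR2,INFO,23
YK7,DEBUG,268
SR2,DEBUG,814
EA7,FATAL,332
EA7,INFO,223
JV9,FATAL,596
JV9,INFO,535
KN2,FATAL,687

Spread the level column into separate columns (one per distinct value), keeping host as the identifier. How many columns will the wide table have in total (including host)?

1 column for host plus 4 distinct level values → 5 columns.

5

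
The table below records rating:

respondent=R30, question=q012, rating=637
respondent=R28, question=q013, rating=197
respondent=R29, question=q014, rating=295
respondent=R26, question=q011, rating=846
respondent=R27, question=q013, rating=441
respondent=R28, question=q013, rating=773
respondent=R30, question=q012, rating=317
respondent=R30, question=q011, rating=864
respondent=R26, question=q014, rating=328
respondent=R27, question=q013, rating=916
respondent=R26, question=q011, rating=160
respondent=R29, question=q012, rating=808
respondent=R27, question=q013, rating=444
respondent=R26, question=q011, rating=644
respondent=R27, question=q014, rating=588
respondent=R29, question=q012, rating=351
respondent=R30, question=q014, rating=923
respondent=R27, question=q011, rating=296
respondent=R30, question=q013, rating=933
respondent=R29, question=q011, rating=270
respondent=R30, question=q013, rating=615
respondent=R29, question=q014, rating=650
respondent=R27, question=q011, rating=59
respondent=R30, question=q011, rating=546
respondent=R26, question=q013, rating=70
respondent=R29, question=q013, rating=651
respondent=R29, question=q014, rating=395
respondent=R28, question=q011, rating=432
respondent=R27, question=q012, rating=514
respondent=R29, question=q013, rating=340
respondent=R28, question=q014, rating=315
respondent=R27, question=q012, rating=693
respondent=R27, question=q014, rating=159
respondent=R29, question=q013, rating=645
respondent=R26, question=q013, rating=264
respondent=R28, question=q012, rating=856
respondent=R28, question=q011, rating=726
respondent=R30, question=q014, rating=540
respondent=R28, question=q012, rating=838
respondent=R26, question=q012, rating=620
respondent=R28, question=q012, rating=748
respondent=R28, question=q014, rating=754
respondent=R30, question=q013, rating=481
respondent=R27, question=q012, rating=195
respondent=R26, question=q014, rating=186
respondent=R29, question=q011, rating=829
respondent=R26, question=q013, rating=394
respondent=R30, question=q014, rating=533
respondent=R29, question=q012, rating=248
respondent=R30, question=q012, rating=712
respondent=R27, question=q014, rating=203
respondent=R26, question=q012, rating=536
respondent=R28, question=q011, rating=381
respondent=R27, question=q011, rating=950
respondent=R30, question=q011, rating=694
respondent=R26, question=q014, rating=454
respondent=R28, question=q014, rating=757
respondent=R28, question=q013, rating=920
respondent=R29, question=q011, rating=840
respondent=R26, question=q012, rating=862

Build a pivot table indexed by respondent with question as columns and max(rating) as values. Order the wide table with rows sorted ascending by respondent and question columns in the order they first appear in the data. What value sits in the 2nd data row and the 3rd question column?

588

With rows sorted ascending by respondent, row 2 is respondent=R27. question columns in first-appearance order: q012, q013, q014, q011; column 3 is q014.
Long rows with respondent=R27, question=q014: max(588, 159, 203) = 588.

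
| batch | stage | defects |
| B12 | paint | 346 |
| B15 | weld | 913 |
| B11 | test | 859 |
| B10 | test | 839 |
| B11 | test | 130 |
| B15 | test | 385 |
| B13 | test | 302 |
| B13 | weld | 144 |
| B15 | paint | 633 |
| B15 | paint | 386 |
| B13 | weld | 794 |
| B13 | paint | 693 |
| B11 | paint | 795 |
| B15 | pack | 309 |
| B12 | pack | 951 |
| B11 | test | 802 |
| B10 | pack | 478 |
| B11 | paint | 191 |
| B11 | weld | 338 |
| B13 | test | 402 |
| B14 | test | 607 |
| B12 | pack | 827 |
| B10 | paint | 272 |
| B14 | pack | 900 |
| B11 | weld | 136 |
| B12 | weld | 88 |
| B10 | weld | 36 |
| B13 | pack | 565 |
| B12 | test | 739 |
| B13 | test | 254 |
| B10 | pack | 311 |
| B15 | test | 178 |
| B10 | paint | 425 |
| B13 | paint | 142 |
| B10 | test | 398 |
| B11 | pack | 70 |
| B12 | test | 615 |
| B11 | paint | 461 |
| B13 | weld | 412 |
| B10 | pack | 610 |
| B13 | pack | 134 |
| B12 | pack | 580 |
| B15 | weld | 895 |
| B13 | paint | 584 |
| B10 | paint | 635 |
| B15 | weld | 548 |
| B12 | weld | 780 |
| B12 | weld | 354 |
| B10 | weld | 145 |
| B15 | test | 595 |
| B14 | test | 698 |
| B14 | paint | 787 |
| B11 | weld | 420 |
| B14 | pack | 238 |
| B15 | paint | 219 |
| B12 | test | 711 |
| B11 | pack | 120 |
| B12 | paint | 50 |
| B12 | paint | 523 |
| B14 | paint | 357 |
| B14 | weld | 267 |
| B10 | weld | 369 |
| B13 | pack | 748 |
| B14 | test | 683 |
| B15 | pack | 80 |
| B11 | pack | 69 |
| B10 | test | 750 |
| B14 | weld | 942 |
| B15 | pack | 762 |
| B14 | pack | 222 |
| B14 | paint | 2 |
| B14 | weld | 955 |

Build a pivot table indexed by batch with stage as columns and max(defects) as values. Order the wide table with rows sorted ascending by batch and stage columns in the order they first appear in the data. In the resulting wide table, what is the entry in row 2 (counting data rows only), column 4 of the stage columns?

120

With rows sorted ascending by batch, row 2 is batch=B11. stage columns in first-appearance order: paint, weld, test, pack; column 4 is pack.
Long rows with batch=B11, stage=pack: max(70, 120, 69) = 120.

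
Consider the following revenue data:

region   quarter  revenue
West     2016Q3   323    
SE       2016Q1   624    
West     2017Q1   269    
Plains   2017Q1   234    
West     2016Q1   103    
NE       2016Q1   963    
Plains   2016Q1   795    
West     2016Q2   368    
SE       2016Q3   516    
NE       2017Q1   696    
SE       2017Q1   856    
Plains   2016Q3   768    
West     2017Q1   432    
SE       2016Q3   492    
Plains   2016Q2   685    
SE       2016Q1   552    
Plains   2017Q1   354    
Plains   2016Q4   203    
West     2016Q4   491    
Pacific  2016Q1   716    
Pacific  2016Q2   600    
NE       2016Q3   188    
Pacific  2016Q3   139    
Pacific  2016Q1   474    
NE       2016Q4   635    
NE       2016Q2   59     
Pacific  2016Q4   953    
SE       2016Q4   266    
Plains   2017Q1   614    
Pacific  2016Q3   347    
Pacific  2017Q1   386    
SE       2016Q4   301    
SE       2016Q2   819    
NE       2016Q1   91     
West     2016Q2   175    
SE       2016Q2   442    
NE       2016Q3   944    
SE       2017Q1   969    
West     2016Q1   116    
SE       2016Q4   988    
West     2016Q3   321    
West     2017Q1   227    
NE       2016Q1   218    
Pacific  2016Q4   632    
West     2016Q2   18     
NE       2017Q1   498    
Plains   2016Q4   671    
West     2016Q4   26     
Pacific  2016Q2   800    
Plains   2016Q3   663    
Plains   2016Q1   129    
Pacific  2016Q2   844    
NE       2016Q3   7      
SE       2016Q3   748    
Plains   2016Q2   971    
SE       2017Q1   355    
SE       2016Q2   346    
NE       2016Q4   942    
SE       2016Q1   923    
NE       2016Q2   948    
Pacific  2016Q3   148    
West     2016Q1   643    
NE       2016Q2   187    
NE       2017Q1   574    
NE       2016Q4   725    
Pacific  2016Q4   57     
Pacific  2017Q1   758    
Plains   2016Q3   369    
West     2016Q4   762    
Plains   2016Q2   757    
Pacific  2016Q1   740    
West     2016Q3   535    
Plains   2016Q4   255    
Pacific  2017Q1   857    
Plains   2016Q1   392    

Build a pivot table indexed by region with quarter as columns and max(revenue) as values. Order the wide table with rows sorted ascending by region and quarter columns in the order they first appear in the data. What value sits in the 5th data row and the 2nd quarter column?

With rows sorted ascending by region, row 5 is region=West. quarter columns in first-appearance order: 2016Q3, 2016Q1, 2017Q1, 2016Q2, 2016Q4; column 2 is 2016Q1.
Long rows with region=West, quarter=2016Q1: max(103, 116, 643) = 643.

643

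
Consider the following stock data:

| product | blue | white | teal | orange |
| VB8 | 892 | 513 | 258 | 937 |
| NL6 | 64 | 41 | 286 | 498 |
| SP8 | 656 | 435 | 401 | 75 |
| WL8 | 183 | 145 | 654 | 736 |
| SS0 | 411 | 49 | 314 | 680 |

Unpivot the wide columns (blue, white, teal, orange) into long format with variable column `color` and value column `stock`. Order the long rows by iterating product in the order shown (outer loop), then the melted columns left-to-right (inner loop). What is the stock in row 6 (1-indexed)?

41

20 rows total (5 × 4). Row 6: index ⌊(6-1)/4⌋ = 1 into product → NL6; (6-1) mod 4 = 1 into the melted columns → white.
So row 6 is (NL6, white, 41); stock = 41.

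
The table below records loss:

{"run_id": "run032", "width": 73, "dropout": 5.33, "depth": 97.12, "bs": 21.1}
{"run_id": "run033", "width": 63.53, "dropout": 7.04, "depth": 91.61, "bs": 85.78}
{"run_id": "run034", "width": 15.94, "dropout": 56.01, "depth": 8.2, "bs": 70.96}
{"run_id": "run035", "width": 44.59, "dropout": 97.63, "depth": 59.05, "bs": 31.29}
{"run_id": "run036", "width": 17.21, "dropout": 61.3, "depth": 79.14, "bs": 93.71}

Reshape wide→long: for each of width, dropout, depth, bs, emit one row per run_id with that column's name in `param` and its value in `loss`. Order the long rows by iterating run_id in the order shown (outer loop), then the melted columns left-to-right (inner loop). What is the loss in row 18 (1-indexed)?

61.3

20 rows total (5 × 4). Row 18: index ⌊(18-1)/4⌋ = 4 into run_id → run036; (18-1) mod 4 = 1 into the melted columns → dropout.
So row 18 is (run036, dropout, 61.3); loss = 61.3.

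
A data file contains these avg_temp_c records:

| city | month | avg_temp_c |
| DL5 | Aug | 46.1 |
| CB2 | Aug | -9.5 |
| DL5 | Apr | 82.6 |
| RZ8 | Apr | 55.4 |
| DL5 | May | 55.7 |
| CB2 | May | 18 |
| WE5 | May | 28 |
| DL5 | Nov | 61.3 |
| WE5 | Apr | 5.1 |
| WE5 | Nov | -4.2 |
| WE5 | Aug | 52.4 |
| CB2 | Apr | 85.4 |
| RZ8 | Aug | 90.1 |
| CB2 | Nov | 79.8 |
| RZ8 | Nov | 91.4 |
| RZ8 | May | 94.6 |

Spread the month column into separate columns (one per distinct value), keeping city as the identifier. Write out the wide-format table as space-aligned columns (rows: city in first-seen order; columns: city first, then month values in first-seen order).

city  Aug   Apr   May   Nov 
DL5   46.1  82.6  55.7  61.3
CB2   -9.5  85.4  18    79.8
RZ8   90.1  55.4  94.6  91.4
WE5   52.4  5.1   28    -4.2

Columns: city plus the 4 distinct month values (Aug, Apr, May, Nov).
For example, row DL5 column Aug takes avg_temp_c=46.1 from the long row (DL5, Aug).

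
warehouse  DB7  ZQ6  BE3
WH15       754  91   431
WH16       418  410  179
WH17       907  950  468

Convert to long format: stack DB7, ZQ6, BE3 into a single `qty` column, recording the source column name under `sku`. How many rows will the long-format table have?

9

3 warehouse values × 3 melted columns = 9 rows.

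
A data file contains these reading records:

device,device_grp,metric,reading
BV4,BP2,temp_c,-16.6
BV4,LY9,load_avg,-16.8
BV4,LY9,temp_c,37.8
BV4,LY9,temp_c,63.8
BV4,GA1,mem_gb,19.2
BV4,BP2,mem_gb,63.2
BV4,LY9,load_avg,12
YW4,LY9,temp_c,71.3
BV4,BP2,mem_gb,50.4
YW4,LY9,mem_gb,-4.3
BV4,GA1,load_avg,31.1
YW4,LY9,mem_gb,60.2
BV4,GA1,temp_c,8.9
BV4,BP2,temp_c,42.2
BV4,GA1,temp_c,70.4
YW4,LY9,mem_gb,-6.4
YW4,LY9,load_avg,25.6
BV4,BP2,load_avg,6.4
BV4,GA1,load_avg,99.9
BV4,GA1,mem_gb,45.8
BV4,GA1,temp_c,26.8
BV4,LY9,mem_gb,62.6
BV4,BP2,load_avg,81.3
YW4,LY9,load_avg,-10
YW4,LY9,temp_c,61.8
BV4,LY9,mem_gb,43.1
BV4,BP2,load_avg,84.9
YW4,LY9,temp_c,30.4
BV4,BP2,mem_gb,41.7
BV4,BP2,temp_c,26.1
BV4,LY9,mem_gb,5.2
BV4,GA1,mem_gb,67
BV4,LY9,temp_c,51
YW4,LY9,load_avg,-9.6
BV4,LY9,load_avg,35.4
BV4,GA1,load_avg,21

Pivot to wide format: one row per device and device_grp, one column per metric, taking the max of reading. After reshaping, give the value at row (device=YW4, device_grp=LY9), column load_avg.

25.6

Rows with device=YW4, device_grp=LY9 and metric=load_avg: reading values are 25.6, -10, -9.6.
max(25.6, -10, -9.6) = 25.6.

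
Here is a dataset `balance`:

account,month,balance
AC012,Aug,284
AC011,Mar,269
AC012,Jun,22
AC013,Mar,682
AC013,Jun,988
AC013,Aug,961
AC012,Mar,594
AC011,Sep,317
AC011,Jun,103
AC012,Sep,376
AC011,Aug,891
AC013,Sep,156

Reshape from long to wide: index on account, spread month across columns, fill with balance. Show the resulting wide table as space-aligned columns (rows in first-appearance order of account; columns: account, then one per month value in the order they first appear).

account  Aug  Mar  Jun  Sep
AC012    284  594  22   376
AC011    891  269  103  317
AC013    961  682  988  156

Columns: account plus the 4 distinct month values (Aug, Mar, Jun, Sep).
For example, row AC012 column Aug takes balance=284 from the long row (AC012, Aug).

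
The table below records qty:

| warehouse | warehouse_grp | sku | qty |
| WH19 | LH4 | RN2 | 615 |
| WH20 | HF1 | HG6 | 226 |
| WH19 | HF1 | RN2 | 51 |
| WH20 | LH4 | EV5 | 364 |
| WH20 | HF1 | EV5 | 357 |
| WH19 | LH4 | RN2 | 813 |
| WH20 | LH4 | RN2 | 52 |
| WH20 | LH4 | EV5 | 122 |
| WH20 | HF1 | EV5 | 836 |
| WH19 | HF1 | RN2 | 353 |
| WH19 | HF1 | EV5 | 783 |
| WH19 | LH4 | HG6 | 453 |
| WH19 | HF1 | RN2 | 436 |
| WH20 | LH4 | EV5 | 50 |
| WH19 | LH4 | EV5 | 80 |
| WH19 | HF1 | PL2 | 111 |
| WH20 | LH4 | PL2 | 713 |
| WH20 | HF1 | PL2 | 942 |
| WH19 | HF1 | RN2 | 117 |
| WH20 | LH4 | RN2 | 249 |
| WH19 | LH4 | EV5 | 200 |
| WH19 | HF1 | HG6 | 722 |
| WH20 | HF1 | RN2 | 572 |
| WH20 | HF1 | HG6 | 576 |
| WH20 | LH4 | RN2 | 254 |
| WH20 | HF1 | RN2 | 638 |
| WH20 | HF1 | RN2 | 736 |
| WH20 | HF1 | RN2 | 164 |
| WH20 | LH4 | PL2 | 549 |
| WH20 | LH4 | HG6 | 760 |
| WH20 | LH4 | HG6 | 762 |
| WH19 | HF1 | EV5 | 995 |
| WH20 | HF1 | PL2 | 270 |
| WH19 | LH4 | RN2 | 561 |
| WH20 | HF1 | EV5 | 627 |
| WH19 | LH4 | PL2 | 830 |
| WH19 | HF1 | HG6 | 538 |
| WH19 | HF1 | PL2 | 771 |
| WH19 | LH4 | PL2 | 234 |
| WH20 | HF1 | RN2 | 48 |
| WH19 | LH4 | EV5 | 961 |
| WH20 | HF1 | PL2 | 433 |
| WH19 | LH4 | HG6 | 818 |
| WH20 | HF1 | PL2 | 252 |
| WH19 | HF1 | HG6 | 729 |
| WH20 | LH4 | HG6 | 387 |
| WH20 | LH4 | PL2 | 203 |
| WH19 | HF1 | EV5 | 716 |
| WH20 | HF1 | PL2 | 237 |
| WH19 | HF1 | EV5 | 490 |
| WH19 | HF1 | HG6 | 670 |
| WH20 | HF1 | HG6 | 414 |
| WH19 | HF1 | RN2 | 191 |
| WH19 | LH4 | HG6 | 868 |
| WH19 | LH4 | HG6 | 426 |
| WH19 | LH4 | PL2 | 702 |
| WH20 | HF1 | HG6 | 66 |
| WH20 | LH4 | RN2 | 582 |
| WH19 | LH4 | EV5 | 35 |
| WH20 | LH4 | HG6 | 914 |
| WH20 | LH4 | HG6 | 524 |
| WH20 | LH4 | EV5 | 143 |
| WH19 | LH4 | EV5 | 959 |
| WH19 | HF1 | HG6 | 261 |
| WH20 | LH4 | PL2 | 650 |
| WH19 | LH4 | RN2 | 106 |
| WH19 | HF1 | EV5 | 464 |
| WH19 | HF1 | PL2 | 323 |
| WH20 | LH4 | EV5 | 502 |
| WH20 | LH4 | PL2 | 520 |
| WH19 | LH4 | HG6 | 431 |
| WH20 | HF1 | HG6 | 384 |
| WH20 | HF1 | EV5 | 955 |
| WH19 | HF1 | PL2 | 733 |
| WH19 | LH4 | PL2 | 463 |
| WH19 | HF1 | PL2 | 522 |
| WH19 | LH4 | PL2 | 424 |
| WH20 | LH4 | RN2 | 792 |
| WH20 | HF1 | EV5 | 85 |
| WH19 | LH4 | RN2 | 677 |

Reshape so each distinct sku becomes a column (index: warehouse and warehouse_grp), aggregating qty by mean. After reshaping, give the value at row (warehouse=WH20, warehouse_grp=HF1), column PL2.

426.80

Rows with warehouse=WH20, warehouse_grp=HF1 and sku=PL2: qty values are 942, 270, 433, 252, 237.
(942 + 270 + 433 + 252 + 237) / 5 = 426.80.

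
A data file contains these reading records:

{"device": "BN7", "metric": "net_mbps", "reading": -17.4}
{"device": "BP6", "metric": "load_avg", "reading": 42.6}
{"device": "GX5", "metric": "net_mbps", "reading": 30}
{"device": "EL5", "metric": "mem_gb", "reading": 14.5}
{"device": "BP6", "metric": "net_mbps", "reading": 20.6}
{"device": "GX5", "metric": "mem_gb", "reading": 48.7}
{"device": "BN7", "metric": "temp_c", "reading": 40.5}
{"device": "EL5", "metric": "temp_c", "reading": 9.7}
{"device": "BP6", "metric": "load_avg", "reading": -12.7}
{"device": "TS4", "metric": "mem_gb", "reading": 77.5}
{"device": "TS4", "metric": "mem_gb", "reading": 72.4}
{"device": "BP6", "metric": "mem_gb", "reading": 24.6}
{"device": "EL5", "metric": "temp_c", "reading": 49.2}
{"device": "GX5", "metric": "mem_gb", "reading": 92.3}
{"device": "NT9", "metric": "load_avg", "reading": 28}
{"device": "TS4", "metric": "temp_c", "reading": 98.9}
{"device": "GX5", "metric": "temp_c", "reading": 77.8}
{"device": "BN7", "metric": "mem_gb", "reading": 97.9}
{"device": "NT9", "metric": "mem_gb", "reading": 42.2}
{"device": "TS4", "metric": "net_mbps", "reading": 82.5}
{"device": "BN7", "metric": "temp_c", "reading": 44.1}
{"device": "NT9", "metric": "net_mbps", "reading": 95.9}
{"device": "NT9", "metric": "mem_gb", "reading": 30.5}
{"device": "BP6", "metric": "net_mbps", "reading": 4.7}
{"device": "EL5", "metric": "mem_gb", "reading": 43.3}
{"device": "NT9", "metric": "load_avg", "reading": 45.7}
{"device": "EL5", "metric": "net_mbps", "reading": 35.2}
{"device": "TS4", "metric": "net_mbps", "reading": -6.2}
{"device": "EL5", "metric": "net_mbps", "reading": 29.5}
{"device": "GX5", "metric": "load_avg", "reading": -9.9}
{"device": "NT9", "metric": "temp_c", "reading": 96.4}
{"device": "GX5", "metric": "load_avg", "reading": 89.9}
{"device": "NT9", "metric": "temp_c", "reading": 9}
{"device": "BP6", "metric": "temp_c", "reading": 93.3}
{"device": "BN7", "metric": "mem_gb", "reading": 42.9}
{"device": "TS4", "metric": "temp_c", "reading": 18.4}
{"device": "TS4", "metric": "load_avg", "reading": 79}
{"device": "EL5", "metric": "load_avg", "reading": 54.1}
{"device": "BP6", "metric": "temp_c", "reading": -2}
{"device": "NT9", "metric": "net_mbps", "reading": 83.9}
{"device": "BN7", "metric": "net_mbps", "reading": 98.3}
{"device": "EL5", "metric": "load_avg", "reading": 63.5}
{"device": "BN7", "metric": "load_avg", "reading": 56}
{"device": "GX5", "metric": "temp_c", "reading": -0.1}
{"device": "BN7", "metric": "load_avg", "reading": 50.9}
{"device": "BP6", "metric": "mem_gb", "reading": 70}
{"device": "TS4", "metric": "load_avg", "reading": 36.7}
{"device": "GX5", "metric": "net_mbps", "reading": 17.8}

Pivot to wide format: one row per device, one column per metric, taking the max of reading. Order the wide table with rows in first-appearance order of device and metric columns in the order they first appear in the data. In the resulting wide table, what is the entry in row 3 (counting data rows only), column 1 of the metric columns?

30

With rows in first-appearance order of device, row 3 is device=GX5. metric columns in first-appearance order: net_mbps, load_avg, mem_gb, temp_c; column 1 is net_mbps.
Long rows with device=GX5, metric=net_mbps: max(30, 17.8) = 30.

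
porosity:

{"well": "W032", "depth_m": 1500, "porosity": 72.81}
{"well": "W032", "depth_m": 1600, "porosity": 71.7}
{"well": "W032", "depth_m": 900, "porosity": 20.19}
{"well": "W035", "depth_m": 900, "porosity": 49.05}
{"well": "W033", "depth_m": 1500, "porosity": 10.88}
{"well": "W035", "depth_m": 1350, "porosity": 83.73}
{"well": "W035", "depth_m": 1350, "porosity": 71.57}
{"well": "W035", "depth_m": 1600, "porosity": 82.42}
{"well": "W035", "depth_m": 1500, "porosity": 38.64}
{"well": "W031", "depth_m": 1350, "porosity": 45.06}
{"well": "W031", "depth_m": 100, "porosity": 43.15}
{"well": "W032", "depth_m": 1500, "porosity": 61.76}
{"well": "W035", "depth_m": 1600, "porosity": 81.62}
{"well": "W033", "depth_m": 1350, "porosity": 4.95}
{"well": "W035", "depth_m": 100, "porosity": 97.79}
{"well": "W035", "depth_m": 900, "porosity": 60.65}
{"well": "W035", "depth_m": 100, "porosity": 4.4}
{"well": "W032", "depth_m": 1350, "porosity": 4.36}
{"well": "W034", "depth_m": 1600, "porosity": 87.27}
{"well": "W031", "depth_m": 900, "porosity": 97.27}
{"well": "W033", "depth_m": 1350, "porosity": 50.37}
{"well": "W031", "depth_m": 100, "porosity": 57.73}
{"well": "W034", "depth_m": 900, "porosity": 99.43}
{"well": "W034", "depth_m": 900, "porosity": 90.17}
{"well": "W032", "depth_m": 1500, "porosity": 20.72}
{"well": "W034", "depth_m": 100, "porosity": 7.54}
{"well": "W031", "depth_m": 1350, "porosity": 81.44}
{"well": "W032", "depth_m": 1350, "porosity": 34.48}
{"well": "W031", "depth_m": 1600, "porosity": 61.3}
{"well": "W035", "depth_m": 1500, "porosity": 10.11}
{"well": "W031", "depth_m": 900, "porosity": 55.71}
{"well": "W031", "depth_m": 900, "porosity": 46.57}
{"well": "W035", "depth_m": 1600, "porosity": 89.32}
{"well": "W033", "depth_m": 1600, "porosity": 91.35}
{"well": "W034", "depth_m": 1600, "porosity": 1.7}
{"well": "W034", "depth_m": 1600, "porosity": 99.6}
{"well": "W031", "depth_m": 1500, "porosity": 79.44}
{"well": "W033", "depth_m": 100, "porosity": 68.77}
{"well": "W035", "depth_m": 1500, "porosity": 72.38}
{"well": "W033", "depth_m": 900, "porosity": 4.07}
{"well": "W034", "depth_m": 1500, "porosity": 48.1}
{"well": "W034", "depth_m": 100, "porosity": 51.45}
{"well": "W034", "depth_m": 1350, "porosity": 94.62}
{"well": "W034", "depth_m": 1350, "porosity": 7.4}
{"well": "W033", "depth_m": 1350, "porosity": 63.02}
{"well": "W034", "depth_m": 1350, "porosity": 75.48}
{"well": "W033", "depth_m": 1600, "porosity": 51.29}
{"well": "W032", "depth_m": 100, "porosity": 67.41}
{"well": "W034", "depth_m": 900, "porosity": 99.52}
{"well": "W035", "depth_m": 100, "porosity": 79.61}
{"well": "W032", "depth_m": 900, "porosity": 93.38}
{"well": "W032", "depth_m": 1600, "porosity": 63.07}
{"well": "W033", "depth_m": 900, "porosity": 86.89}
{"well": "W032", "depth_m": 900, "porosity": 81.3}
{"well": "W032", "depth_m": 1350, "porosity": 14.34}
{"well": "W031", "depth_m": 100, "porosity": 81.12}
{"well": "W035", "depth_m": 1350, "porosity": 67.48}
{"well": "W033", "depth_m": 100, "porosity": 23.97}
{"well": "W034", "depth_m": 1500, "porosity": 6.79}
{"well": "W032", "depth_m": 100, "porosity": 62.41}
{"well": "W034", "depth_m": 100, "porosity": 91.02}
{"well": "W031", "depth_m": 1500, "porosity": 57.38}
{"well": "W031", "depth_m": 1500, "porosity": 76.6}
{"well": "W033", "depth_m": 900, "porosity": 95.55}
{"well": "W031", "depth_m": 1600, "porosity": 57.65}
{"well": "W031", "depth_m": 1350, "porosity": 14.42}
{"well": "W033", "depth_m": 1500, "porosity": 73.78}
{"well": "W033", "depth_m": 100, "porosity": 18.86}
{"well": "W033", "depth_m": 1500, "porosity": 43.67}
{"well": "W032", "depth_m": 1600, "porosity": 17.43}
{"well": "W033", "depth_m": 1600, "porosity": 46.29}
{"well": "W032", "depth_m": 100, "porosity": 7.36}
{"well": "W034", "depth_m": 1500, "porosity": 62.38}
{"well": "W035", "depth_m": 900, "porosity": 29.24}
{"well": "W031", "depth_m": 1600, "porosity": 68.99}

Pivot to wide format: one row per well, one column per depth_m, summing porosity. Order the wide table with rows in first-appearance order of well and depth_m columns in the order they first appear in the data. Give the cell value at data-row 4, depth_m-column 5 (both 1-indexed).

With rows in first-appearance order of well, row 4 is well=W031. depth_m columns in first-appearance order: 1500, 1600, 900, 1350, 100; column 5 is 100.
Long rows with well=W031, depth_m=100: 43.15 + 57.73 + 81.12 = 182.

182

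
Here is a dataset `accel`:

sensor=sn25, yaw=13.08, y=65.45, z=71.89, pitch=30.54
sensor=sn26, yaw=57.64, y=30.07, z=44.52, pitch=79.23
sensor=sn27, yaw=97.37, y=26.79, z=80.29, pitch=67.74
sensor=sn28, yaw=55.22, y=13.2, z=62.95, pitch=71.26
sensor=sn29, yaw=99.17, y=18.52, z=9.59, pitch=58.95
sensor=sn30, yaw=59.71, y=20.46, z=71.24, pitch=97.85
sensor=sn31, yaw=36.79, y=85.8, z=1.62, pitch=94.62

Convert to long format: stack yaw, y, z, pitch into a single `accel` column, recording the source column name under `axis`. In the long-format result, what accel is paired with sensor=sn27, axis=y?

26.79

Unpivoting turns each (sensor, wide-column) pair into one long row.
The wide cell at row sn27, column y holds 26.79, so the long row (sn27, y) has accel=26.79.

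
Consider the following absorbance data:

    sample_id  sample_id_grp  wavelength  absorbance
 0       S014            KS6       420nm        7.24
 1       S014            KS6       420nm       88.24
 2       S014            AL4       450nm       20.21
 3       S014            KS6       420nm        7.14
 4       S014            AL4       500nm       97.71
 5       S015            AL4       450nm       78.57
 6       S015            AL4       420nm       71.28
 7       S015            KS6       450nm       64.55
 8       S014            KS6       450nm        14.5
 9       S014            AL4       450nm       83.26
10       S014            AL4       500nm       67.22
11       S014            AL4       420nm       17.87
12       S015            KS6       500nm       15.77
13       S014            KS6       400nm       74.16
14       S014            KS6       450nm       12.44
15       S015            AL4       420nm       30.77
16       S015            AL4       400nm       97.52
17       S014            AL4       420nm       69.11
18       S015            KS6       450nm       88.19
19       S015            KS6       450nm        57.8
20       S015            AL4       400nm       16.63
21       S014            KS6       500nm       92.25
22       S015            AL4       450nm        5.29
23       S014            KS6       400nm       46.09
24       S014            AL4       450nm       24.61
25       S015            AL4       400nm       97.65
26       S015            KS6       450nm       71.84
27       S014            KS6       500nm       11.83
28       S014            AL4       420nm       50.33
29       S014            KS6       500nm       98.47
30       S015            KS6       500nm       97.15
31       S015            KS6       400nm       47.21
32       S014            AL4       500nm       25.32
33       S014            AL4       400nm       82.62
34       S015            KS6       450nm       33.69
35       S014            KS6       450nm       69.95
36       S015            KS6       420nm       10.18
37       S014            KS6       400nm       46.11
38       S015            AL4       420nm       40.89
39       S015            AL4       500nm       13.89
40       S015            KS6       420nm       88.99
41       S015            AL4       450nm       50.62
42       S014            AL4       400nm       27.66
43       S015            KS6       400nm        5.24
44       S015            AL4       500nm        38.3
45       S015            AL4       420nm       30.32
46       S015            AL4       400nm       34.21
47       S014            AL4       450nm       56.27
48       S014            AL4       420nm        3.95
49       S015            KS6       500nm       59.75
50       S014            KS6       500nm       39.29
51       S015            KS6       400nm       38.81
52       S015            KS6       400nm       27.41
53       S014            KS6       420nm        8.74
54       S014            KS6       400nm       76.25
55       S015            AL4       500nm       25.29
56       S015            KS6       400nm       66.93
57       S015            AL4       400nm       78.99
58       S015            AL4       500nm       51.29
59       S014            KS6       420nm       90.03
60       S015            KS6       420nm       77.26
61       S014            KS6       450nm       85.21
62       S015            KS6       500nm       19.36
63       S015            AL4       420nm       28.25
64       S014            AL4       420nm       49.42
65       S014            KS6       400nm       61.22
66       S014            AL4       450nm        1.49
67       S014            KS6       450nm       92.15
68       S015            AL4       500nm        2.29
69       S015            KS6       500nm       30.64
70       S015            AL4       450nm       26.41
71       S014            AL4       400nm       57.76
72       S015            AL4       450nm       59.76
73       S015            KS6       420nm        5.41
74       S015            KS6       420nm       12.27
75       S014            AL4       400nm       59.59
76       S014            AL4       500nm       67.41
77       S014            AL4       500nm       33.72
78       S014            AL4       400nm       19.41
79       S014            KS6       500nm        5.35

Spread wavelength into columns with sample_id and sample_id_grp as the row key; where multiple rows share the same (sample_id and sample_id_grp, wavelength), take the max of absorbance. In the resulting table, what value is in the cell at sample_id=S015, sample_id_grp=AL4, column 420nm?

71.28

Rows with sample_id=S015, sample_id_grp=AL4 and wavelength=420nm: absorbance values are 71.28, 30.77, 40.89, 30.32, 28.25.
max(71.28, 30.77, 40.89, 30.32, 28.25) = 71.28.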